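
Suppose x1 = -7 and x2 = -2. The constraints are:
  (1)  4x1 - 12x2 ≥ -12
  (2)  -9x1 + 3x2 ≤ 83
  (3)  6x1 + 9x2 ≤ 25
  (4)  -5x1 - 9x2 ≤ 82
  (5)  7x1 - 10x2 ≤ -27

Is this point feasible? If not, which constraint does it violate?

(1): -4 ≥ -12 ✓
(2): 57 ≤ 83 ✓
(3): -60 ≤ 25 ✓
(4): 53 ≤ 82 ✓
(5): -29 ≤ -27 ✓

feasible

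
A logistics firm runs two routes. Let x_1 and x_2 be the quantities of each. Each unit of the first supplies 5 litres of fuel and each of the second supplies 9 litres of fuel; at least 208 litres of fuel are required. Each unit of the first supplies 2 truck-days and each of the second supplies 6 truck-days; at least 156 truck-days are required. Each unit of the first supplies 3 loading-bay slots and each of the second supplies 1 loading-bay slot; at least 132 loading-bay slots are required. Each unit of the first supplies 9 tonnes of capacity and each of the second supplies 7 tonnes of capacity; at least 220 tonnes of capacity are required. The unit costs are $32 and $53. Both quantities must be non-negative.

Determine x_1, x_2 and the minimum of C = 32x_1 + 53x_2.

Corner points and C = 32x_1 + 53x_2:
  (0, 132) → C = 6996
  (78, 0) → C = 2496
  (159/4, 51/4) → C = 7791/4
The feasible region is unbounded (it extends along (0, 1), (1, 0)), but C strictly increases along every unbounded feasible direction, so there is no improving ray and the minimum is attained at a vertex.

x_1 = 159/4, x_2 = 51/4, minimum C = 7791/4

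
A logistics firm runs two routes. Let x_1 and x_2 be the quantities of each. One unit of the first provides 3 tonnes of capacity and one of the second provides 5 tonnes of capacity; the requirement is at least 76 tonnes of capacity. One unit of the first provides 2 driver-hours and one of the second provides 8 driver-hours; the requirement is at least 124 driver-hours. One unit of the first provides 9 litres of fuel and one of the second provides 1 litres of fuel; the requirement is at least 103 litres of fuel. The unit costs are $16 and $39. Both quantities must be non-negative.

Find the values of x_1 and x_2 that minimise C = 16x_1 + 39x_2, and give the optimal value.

x_1 = 10, x_2 = 13, minimum C = 667

Feasible corners and C = 16x_1 + 39x_2:
  (0, 103) → C = 4017
  (62, 0) → C = 992
  (10, 13) → C = 667
The feasible region is unbounded (it extends along (0, 1), (1, 0)), but C strictly increases along every unbounded feasible direction, so there is no improving ray and the minimum is attained at a vertex.

The optimum lies where 2x_1 + 8x_2 = 124 and 9x_1 + x_2 = 103.
Solving simultaneously gives x_1 = 10, x_2 = 13.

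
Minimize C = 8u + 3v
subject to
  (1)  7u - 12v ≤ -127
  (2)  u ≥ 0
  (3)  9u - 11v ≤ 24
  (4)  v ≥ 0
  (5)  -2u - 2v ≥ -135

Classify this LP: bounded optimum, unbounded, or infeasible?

bounded optimum

Corner points and C = 8u + 3v:
  (0, 127/12) → C = 127/4
  (683/19, 1199/38) → C = 14525/38
  (0, 135/2) → C = 405/2
The feasible region has finitely many vertices and no improving ray; the minimum is 127/4 at (0, 127/12).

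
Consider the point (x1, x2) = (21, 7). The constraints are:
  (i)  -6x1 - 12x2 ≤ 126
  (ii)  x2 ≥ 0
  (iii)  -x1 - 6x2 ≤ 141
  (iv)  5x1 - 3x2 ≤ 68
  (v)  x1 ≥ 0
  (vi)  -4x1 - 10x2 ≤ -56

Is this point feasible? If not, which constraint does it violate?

Constraint (iv): 5x1 - 3x2 = 84, which is not ≤ 68. All other constraints are satisfied.

not feasible — violates (iv)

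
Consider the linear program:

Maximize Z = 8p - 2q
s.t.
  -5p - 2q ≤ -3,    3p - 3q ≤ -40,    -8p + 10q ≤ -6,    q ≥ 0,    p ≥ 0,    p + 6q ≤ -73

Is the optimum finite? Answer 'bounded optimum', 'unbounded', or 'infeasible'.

infeasible

The boundaries p = 0 and p + 6q = -73 meet at (0, -73/6), but that point violates -5p - 2q ≤ -3. Every candidate vertex is excluded by some other constraint, so the feasible region is empty.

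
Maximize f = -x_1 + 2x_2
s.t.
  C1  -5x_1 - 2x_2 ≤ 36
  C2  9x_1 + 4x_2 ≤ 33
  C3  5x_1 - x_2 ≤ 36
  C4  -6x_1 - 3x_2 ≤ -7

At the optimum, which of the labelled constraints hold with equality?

C1 and C2

Extreme points and f = -x_1 + 2x_2:
  (-105, 489/2) → f = 594
  (-122/3, 251/3) → f = 208
  (177/29, -159/29) → f = -495/29
  (115/21, -181/21) → f = -159/7

The maximum is at (-105, 489/2). Substituting into each constraint, equality holds for C1 and C2; the remaining constraints have slack.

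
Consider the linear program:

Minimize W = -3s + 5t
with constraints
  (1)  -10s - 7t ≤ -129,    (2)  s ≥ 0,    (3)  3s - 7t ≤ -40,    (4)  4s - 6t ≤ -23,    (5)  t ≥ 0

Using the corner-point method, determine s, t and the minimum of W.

s = 79/10, t = 91/10, minimum W = 109/5

Vertices and W = -3s + 5t:
  (0, 129/7) → W = 645/7
  (89/13, 787/91) → W = 2066/91
  (79/10, 91/10) → W = 109/5
The feasible region is unbounded (it extends along (0, 1), (3, 2)), but W strictly increases along every unbounded feasible direction, so there is no improving ray and the minimum is attained at a vertex.

The binding constraints are 3s - 7t = -40 and 4s - 6t = -23.
Solving simultaneously gives s = 79/10, t = 91/10.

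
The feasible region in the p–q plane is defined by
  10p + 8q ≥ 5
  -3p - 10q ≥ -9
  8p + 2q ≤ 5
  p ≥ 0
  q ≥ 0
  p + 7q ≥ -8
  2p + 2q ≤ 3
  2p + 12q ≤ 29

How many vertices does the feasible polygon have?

The feasible vertices (each the meet of two boundaries and inside every other half-plane) are:
  (0, 5/8)
  (1/2, 0)
  (16/37, 57/74)
  (0, 9/10)
  (5/8, 0)

5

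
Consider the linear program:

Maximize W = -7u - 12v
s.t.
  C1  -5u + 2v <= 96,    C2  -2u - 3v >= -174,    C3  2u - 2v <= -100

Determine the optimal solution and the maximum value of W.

Vertices and W = -7u - 12v:
  (60/19, 1062/19) → W = -13164/19
  (4/3, 154/3) → W = -1876/3
  (24/5, 274/5) → W = -3456/5

At the optimal vertex, -5u + 2v = 96 and 2u - 2v = -100.
Solving simultaneously gives u = 4/3, v = 154/3.

u = 4/3, v = 154/3, maximum W = -1876/3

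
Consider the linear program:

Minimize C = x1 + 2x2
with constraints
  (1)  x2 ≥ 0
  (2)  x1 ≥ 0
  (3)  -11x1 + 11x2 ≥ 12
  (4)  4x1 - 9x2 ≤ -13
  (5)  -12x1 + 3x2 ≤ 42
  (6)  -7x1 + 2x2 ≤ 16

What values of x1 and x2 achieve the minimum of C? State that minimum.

x1 = 0, x2 = 13/9, minimum C = 26/9

Corner points and C = x1 + 2x2:
  (0, 13/9) → C = 26/9
  (0, 8) → C = 16
  (7/11, 19/11) → C = 45/11
The feasible region is unbounded (it extends along (2, 7), (1, 1)), but C strictly increases along every unbounded feasible direction, so there is no improving ray and the minimum is attained at a vertex.

The optimum lies where x1 = 0 and 4x1 - 9x2 = -13.
Solving simultaneously gives x1 = 0, x2 = 13/9.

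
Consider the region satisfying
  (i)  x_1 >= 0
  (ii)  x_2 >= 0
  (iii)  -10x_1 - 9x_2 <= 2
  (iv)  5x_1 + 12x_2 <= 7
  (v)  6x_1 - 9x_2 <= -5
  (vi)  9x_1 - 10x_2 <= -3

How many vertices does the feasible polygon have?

3

The feasible vertices (each the meet of two boundaries and inside every other half-plane) are:
  (0, 7/12)
  (0, 5/9)
  (1/39, 67/117)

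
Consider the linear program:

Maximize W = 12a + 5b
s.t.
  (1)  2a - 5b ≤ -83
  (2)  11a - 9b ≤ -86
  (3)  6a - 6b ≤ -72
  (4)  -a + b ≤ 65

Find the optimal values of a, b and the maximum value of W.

a = 499/2, b = 629/2, maximum W = 9133/2

The optimum lies where 11a - 9b = -86 and -a + b = 65.
Solving simultaneously gives a = 499/2, b = 629/2.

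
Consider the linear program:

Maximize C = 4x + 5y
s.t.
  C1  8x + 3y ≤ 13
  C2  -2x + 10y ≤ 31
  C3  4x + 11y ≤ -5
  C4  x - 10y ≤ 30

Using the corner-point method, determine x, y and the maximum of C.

x = 79/38, y = -23/19, maximum C = 43/19

Corner points and C = 4x + 5y:
  (79/38, -23/19) → C = 43/19
  (220/83, -227/83) → C = -255/83
  (-391/62, 57/31) → C = -497/31
  (-61, -91/10) → C = -579/2

The binding constraints are 8x + 3y = 13 and 4x + 11y = -5.
Solving simultaneously gives x = 79/38, y = -23/19.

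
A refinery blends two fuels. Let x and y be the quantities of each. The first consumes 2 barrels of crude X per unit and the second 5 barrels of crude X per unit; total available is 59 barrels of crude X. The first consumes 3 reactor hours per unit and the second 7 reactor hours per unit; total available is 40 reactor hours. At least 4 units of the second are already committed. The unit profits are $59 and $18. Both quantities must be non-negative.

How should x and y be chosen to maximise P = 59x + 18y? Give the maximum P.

Feasible corners and P = 59x + 18y:
  (0, 40/7) → P = 720/7
  (0, 4) → P = 72
  (4, 4) → P = 308

x = 4, y = 4, maximum P = 308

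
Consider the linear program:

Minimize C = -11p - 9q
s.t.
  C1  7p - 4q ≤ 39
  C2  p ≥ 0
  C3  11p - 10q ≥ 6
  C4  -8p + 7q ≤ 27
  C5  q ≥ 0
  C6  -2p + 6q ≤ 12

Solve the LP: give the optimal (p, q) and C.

p = 141/17, q = 81/17, minimum C = -2280/17

The binding constraints are 7p - 4q = 39 and -2p + 6q = 12.
Solving simultaneously gives p = 141/17, q = 81/17.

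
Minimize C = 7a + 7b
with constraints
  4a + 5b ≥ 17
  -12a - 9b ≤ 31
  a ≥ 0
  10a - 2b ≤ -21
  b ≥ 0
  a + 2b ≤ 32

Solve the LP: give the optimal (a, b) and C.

Feasible corners and C = 7a + 7b:
  (0, 21/2) → C = 147/2
  (0, 16) → C = 112
  (1, 31/2) → C = 231/2

a = 0, b = 21/2, minimum C = 147/2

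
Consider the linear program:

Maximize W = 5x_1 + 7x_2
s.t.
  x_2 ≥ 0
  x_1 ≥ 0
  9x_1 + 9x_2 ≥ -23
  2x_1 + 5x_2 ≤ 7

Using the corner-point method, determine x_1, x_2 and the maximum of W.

x_1 = 7/2, x_2 = 0, maximum W = 35/2

Vertices and W = 5x_1 + 7x_2:
  (0, 0) → W = 0
  (7/2, 0) → W = 35/2
  (0, 7/5) → W = 49/5

The optimum lies where x_2 = 0 and 2x_1 + 5x_2 = 7.
Solving simultaneously gives x_1 = 7/2, x_2 = 0.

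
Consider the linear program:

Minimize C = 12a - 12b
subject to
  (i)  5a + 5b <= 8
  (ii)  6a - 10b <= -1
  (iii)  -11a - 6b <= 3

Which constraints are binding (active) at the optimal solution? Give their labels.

(i) and (iii)

Extreme points and C = 12a - 12b:
  (15/16, 53/80) → C = 33/10
  (-63/25, 103/25) → C = -1992/25
  (-18/73, -7/146) → C = -174/73

The minimum is at (-63/25, 103/25). Substituting into each constraint, equality holds for (i) and (iii); the remaining constraints have slack.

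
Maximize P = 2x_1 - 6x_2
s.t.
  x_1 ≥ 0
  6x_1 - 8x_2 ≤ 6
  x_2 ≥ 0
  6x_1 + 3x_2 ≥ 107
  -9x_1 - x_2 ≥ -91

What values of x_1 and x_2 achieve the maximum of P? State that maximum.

x_1 = 166/21, x_2 = 139/7, maximum P = -310/3

Feasible corners and P = 2x_1 - 6x_2:
  (0, 107/3) → P = -214
  (0, 91) → P = -546
  (166/21, 139/7) → P = -310/3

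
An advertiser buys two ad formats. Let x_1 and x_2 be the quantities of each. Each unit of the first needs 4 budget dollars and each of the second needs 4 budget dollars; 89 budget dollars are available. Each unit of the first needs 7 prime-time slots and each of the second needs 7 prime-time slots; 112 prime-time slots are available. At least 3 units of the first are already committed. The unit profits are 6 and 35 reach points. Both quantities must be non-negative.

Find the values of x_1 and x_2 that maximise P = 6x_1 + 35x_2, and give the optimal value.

x_1 = 3, x_2 = 13, maximum P = 473

The optimum lies where 7x_1 + 7x_2 = 112 and x_1 = 3.
Solving simultaneously gives x_1 = 3, x_2 = 13.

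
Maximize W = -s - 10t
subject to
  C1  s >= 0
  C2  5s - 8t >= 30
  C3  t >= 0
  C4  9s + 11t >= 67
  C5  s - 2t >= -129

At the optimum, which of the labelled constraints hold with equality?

Corner points and W = -s - 10t:
  (866/127, 65/127) → W = -1516/127
  (546, 675/2) → W = -3921
  (67/9, 0) → W = -67/9
The feasible region is unbounded (it extends along (2, 1), (1, 0)), but W strictly decreases along every unbounded feasible direction, so there is no improving ray and the maximum is attained at a vertex.

The maximum is at (67/9, 0). Substituting into each constraint, equality holds for C3 and C4; the remaining constraints have slack.

C3 and C4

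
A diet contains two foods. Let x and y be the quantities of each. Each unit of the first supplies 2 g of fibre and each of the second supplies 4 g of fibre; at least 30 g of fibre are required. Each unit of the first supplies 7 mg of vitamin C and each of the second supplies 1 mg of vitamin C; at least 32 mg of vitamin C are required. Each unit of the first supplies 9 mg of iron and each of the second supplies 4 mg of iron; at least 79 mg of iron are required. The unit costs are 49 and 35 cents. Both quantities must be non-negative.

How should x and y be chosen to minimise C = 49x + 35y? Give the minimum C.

x = 7, y = 4, minimum C = 483

The feasible region is unbounded (it extends along (0, 1), (1, 0)), but C strictly increases along every unbounded feasible direction, so there is no improving ray and the minimum is attained at a vertex.

At the optimal vertex, 2x + 4y = 30 and 9x + 4y = 79.
Solving simultaneously gives x = 7, y = 4.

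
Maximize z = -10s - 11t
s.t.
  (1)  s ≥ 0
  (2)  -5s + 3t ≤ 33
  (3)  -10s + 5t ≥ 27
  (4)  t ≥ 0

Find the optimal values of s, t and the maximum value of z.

s = 0, t = 27/5, maximum z = -297/5

Corner points and z = -10s - 11t:
  (0, 11) → z = -121
  (0, 27/5) → z = -297/5
  (84/5, 39) → z = -597

The binding constraints are s = 0 and -10s + 5t = 27.
Solving simultaneously gives s = 0, t = 27/5.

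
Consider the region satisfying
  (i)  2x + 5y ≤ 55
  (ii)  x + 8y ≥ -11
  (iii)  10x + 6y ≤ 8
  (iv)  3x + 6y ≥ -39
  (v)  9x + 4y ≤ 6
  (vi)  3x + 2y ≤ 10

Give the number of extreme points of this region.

Intersecting each pair of boundary lines and keeping only the points that satisfy every inequality leaves:
  (-145/19, 267/19)
  (-175, 81)
  (-41/3, 1/3)
  (23/17, -105/68)
  (2/7, 6/7)

5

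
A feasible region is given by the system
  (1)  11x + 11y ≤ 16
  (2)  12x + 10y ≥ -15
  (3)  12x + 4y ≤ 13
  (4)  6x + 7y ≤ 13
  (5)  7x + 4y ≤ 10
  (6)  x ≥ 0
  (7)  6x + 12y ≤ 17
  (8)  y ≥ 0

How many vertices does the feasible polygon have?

The feasible vertices (each the meet of two boundaries and inside every other half-plane) are:
  (79/88, 49/88)
  (5/66, 91/66)
  (13/12, 0)
  (0, 17/12)
  (0, 0)

5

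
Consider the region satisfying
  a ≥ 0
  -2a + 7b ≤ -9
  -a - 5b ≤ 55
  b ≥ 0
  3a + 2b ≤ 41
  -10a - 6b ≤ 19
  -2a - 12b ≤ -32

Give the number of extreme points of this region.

Of the 21 pairwise boundary intersections, those satisfying every inequality are:
  (61/5, 11/5)
  (166/19, 23/19)
  (107/8, 7/16)

3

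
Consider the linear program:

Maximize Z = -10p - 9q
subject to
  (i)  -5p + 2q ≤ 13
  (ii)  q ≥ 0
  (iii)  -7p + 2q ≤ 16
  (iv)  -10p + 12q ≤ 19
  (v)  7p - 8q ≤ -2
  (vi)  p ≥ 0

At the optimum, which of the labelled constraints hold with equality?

(v) and (vi)

Extreme points and Z = -10p - 9q:
  (32, 113/4) → Z = -2297/4
  (0, 19/12) → Z = -57/4
  (0, 1/4) → Z = -9/4

The maximum is at (0, 1/4). Substituting into each constraint, equality holds for (v) and (vi); the remaining constraints have slack.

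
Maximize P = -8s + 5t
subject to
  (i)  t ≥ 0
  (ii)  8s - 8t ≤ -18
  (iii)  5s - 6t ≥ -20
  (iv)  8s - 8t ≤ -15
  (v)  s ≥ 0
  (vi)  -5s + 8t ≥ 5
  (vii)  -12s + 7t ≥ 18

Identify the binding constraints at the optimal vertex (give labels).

(iii) and (v)

Feasible corners and P = -8s + 5t:
  (0, 10/3) → P = 50/3
  (32/37, 150/37) → P = 494/37
  (0, 18/7) → P = 90/7

The maximum is at (0, 10/3). Substituting into each constraint, equality holds for (iii) and (v); the remaining constraints have slack.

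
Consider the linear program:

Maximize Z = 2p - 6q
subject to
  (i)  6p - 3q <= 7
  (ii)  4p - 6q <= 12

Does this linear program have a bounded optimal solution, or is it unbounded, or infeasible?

unbounded

From the feasible point (1/4, -11/6), moving in the direction (-6, -4) keeps every constraint satisfied while Z increases without bound.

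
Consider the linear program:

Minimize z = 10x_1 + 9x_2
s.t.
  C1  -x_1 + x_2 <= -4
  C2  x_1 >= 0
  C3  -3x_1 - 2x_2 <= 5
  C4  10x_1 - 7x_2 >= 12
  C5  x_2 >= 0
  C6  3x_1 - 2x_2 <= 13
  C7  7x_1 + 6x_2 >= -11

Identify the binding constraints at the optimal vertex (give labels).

Vertices and z = 10x_1 + 9x_2:
  (4, 0) → z = 40
  (5, 1) → z = 59
  (13/3, 0) → z = 130/3

The minimum is at (4, 0). Substituting into each constraint, equality holds for C1 and C5; the remaining constraints have slack.

C1 and C5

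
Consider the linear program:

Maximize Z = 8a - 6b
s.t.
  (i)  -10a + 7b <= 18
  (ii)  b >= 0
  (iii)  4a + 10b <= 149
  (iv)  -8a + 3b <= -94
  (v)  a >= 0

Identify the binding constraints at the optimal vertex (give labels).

(ii) and (iii)

Extreme points and Z = 8a - 6b:
  (149/4, 0) → Z = 298
  (47/4, 0) → Z = 94
  (1387/92, 204/23) → Z = 1550/23

The maximum is at (149/4, 0). Substituting into each constraint, equality holds for (ii) and (iii); the remaining constraints have slack.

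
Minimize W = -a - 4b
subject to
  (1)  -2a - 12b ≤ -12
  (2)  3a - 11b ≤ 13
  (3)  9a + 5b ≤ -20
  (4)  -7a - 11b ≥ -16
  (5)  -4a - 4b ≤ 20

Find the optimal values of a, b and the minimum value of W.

Corner points and W = -a - 4b:
  (-150/49, 74/49) → W = -146/49
  (-36/5, 11/5) → W = -8/5
  (-75/16, 71/16) → W = -209/16
  (-71/4, 51/4) → W = -133/4

The binding constraints are -7a - 11b = -16 and -4a - 4b = 20.
Solving simultaneously gives a = -71/4, b = 51/4.

a = -71/4, b = 51/4, minimum W = -133/4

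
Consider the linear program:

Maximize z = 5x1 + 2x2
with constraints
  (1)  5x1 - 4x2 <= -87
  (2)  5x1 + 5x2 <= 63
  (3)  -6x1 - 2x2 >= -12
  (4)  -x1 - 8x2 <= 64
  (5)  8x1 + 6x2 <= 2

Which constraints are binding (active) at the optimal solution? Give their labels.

Corner points and z = 5x1 + 2x2:
  (-238/11, -233/44) → z = -2613/22
  (-257/31, 353/31) → z = -579/31
  (-184/5, 247/5) → z = -426/5
The feasible region is unbounded (it extends along (-1, 1), (-8, 1)), but z strictly decreases along every unbounded feasible direction, so there is no improving ray and the maximum is attained at a vertex.

The maximum is at (-257/31, 353/31). Substituting into each constraint, equality holds for (1) and (5); the remaining constraints have slack.

(1) and (5)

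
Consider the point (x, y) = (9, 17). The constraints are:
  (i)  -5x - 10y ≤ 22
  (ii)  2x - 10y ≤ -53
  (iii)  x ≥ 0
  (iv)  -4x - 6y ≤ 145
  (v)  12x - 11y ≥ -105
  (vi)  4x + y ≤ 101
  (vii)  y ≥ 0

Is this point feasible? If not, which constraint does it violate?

(i): -215 ≤ 22 ✓
(ii): -152 ≤ -53 ✓
(iii): 9 ≥ 0 ✓
(iv): -138 ≤ 145 ✓
(v): -79 ≥ -105 ✓
(vi): 53 ≤ 101 ✓
(vii): 17 ≥ 0 ✓

feasible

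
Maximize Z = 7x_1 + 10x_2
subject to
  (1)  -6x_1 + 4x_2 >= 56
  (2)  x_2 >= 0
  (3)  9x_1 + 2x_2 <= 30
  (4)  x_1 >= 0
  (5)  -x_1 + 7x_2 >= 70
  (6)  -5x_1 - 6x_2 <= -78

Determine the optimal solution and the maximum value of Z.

x_1 = 0, x_2 = 15, maximum Z = 150

Extreme points and Z = 7x_1 + 10x_2:
  (1/6, 57/4) → Z = 431/3
  (0, 14) → Z = 140
  (0, 15) → Z = 150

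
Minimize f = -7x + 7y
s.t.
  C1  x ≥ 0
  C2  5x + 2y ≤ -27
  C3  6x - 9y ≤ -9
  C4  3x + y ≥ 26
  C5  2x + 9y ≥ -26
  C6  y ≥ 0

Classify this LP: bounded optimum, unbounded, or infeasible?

infeasible

The boundaries x = 0 and 3x + y = 26 meet at (0, 26), but that point violates 5x + 2y ≤ -27. Every candidate vertex is excluded by some other constraint, so the feasible region is empty.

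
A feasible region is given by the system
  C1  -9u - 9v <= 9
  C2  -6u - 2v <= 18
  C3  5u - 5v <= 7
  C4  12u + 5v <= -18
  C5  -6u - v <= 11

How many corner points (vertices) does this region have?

3

The feasible vertices (each the meet of two boundaries and inside every other half-plane) are:
  (-13/7, 6/7)
  (-2, 1)
  (-37/18, 4/3)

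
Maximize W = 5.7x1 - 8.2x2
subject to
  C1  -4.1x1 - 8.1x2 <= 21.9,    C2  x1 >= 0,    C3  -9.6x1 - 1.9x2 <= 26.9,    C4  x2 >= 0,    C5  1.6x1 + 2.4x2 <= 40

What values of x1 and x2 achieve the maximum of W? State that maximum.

x1 = 25, x2 = 0, maximum W = 142.5

Extreme points and W = 5.7x1 - 8.2x2:
  (0, 0) → W = 0
  (0, 50/3) → W = -410/3
  (25, 0) → W = 285/2

The binding constraints are x2 = 0 and 1.6x1 + 2.4x2 = 40.
Solving simultaneously gives x1 = 25, x2 = 0.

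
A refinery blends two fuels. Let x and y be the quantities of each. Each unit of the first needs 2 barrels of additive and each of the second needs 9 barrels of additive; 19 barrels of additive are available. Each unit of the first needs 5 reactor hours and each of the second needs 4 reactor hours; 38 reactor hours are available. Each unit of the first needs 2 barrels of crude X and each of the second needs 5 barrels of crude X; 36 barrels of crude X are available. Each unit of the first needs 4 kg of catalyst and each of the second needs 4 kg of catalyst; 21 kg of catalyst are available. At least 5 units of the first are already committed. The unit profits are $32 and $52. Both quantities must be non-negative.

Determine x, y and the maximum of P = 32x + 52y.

Extreme points and P = 32x + 52y:
  (21/4, 0) → P = 168
  (5, 0) → P = 160
  (5, 1/4) → P = 173

The optimum lies where 4x + 4y = 21 and x = 5.
Solving simultaneously gives x = 5, y = 1/4.

x = 5, y = 1/4, maximum P = 173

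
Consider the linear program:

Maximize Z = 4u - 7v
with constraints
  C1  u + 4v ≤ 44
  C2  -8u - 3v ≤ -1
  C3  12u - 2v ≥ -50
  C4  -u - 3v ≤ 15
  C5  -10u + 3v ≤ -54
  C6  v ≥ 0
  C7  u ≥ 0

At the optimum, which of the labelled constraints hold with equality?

Corner points and Z = 4u - 7v:
  (348/43, 386/43) → Z = -1310/43
  (44, 0) → Z = 176
  (27/5, 0) → Z = 108/5

The maximum is at (44, 0). Substituting into each constraint, equality holds for C1 and C6; the remaining constraints have slack.

C1 and C6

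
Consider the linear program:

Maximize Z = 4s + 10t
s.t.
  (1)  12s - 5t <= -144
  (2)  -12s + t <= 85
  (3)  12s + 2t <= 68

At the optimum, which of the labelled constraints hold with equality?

(2) and (3)

Corner points and Z = 4s + 10t:
  (-281/48, 59/4) → Z = 1489/12
  (13/21, 212/7) → Z = 916/3
  (-17/6, 51) → Z = 1496/3

The maximum is at (-17/6, 51). Substituting into each constraint, equality holds for (2) and (3); the remaining constraints have slack.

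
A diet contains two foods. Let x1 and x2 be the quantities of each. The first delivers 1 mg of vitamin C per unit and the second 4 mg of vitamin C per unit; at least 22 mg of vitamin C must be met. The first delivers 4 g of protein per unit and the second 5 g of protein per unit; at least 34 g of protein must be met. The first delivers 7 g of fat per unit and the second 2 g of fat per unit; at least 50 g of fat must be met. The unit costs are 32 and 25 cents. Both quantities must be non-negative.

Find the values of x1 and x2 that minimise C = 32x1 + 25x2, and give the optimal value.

x1 = 6, x2 = 4, minimum C = 292

Extreme points and C = 32x1 + 25x2:
  (0, 25) → C = 625
  (22, 0) → C = 704
  (6, 4) → C = 292
The feasible region is unbounded (it extends along (0, 1), (1, 0)), but C strictly increases along every unbounded feasible direction, so there is no improving ray and the minimum is attained at a vertex.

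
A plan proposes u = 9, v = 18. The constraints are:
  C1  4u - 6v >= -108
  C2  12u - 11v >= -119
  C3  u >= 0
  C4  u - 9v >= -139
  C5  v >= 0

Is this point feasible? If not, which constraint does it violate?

not feasible — violates C4

Constraint C4: u - 9v = -153, which is not ≥ -139. All other constraints are satisfied.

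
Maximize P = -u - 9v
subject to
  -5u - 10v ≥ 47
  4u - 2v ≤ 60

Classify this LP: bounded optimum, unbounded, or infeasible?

From the feasible point (253/25, -244/25), moving in the direction (-2, -4) keeps every constraint satisfied while P increases without bound.

unbounded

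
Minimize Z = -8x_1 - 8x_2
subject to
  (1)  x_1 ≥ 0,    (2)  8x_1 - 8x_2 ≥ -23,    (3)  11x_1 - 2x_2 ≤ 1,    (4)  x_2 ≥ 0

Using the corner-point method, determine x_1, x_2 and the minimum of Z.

x_1 = 3/4, x_2 = 29/8, minimum Z = -35

Extreme points and Z = -8x_1 - 8x_2:
  (0, 23/8) → Z = -23
  (0, 0) → Z = 0
  (3/4, 29/8) → Z = -35
  (1/11, 0) → Z = -8/11

The optimum lies where 8x_1 - 8x_2 = -23 and 11x_1 - 2x_2 = 1.
Solving simultaneously gives x_1 = 3/4, x_2 = 29/8.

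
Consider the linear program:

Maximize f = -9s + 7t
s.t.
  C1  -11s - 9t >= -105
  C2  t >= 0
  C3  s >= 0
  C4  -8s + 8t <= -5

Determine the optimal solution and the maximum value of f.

s = 5/8, t = 0, maximum f = -45/8

Vertices and f = -9s + 7t:
  (105/11, 0) → f = -945/11
  (177/32, 157/32) → f = -247/16
  (5/8, 0) → f = -45/8

The optimum lies where t = 0 and -8s + 8t = -5.
Solving simultaneously gives s = 5/8, t = 0.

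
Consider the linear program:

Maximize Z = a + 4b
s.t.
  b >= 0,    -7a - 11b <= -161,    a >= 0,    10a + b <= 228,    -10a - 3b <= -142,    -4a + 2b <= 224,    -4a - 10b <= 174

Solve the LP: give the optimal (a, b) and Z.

a = 29/3, b = 394/3, maximum Z = 535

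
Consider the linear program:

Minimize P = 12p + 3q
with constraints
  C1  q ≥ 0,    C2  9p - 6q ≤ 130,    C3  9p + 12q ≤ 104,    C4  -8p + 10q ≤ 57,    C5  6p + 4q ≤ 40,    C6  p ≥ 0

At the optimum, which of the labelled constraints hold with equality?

Extreme points and P = 12p + 3q:
  (20/3, 0) → P = 80
  (0, 0) → P = 0
  (43/23, 331/46) → P = 2025/46
  (0, 57/10) → P = 171/10

The minimum is at (0, 0). Substituting into each constraint, equality holds for C1 and C6; the remaining constraints have slack.

C1 and C6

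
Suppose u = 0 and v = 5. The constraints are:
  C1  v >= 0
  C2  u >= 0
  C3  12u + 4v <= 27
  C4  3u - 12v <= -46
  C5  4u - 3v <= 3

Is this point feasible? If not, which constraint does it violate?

feasible

C1: 5 ≥ 0 ✓
C2: 0 ≥ 0 ✓
C3: 20 ≤ 27 ✓
C4: -60 ≤ -46 ✓
C5: -15 ≤ 3 ✓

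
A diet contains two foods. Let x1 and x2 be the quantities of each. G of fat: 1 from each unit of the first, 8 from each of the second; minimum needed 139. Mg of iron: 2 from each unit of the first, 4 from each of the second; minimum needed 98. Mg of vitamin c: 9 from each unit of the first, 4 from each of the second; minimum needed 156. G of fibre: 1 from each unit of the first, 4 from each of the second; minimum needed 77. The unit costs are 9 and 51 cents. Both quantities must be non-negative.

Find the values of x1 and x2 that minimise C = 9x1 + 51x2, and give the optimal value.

Vertices and C = 9x1 + 51x2:
  (0, 39) → C = 1989
  (139, 0) → C = 1251
  (19, 15) → C = 936
  (58/7, 285/14) → C = 15579/14
The feasible region is unbounded (it extends along (0, 1), (1, 0)), but C strictly increases along every unbounded feasible direction, so there is no improving ray and the minimum is attained at a vertex.

x1 = 19, x2 = 15, minimum C = 936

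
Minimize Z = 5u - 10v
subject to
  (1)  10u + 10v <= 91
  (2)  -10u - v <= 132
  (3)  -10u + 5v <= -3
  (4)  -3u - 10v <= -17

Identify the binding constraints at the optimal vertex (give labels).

(1) and (3)

Corner points and Z = 5u - 10v:
  (97/30, 88/15) → Z = -85/2
  (74/7, -103/70) → Z = 473/7
  (1, 7/5) → Z = -9

The minimum is at (97/30, 88/15). Substituting into each constraint, equality holds for (1) and (3); the remaining constraints have slack.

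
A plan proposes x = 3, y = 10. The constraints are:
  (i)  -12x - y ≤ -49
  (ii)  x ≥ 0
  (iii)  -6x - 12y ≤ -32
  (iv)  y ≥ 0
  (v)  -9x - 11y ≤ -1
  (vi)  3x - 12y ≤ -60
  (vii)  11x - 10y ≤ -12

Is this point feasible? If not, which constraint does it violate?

Constraint (i): -12x - y = -46, which is not ≤ -49. All other constraints are satisfied.

not feasible — violates (i)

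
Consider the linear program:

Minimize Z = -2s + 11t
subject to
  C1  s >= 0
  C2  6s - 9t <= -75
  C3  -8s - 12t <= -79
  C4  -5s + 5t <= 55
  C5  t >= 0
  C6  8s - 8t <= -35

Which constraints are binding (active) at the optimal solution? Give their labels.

C1 and C2

Vertices and Z = -2s + 11t:
  (0, 25/3) → Z = 275/3
  (0, 11) → Z = 121
  (95/8, 65/4) → Z = 155
The feasible region is unbounded (it extends along (1, 1)), but Z strictly increases along every unbounded feasible direction, so there is no improving ray and the minimum is attained at a vertex.

The minimum is at (0, 25/3). Substituting into each constraint, equality holds for C1 and C2; the remaining constraints have slack.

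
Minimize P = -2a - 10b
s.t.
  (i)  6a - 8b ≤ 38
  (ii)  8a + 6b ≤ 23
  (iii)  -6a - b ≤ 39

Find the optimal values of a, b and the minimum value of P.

a = -257/28, b = 225/14, minimum P = -1993/14

At the optimal vertex, 8a + 6b = 23 and -6a - b = 39.
Solving simultaneously gives a = -257/28, b = 225/14.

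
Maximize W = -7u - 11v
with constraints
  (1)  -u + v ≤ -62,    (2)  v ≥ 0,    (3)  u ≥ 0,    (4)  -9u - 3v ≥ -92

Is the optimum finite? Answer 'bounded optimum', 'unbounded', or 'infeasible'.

The boundaries -u + v = -62 and v = 0 meet at (62, 0), but that point violates -9u - 3v ≥ -92. Every candidate vertex is excluded by some other constraint, so the feasible region is empty.

infeasible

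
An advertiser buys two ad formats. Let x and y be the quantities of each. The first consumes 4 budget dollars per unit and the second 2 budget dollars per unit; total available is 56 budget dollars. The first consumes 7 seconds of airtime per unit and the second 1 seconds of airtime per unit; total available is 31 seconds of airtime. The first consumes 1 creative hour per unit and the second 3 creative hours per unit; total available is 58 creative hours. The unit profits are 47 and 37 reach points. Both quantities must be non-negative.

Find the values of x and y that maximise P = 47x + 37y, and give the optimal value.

Corner points and P = 47x + 37y:
  (0, 0) → P = 0
  (0, 58/3) → P = 2146/3
  (31/7, 0) → P = 1457/7
  (7/4, 75/4) → P = 776

x = 7/4, y = 75/4, maximum P = 776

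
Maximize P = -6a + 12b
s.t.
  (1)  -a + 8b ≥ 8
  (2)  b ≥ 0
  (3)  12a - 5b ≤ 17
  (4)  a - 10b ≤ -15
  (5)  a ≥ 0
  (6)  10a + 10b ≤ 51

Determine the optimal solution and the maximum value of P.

The binding constraints are a = 0 and 10a + 10b = 51.
Solving simultaneously gives a = 0, b = 51/10.

a = 0, b = 51/10, maximum P = 306/5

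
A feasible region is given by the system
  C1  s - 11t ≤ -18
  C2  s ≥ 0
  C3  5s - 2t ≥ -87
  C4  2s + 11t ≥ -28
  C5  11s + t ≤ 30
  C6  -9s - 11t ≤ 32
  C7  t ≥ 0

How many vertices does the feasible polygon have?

3

The feasible vertices (each the meet of two boundaries and inside every other half-plane) are:
  (0, 18/11)
  (156/61, 114/61)
  (0, 30)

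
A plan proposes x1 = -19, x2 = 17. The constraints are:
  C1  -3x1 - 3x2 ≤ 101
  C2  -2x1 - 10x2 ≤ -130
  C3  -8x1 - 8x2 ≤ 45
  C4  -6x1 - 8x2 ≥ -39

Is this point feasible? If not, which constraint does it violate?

C1: 6 ≤ 101 ✓
C2: -132 ≤ -130 ✓
C3: 16 ≤ 45 ✓
C4: -22 ≥ -39 ✓

feasible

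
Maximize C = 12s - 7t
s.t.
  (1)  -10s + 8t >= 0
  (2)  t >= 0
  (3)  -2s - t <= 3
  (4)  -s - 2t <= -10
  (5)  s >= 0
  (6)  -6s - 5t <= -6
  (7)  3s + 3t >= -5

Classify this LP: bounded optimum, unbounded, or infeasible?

From the feasible point (20/7, 25/7), moving in the direction (8, 10) keeps every constraint satisfied while C increases without bound.

unbounded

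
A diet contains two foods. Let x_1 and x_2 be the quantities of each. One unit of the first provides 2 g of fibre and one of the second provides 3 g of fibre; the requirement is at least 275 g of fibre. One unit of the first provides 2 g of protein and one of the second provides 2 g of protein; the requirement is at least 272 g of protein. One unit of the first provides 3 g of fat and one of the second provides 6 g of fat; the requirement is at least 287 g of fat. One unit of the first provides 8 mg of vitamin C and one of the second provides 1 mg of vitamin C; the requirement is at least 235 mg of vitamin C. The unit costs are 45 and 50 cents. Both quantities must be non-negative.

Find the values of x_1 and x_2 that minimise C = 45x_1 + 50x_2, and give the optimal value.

Feasible corners and C = 45x_1 + 50x_2:
  (0, 235) → C = 11750
  (275/2, 0) → C = 12375/2
  (133, 3) → C = 6135
  (99/7, 853/7) → C = 47105/7
The feasible region is unbounded (it extends along (0, 1), (1, 0)), but C strictly increases along every unbounded feasible direction, so there is no improving ray and the minimum is attained at a vertex.

x_1 = 133, x_2 = 3, minimum C = 6135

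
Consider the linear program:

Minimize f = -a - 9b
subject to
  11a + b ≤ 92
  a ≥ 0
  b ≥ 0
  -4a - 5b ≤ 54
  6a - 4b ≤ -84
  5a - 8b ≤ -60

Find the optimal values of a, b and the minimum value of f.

a = 0, b = 92, minimum f = -828

Feasible corners and f = -a - 9b:
  (0, 92) → f = -828
  (142/25, 738/25) → f = -6784/25
  (0, 21) → f = -189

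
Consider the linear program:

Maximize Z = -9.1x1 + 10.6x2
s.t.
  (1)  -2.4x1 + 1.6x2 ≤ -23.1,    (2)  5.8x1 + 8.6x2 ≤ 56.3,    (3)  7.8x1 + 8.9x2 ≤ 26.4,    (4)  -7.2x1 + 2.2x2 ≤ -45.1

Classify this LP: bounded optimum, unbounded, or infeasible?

bounded optimum

Feasible corners and Z = -9.1x1 + 10.6x2:
  (8261/1128, -649/188) → Z = -232903/2256
  (1067/312, -121/13) → Z = -404921/3120
The feasible region has finitely many vertices and no improving ray; the maximum is -232903/2256 at (8261/1128, -649/188).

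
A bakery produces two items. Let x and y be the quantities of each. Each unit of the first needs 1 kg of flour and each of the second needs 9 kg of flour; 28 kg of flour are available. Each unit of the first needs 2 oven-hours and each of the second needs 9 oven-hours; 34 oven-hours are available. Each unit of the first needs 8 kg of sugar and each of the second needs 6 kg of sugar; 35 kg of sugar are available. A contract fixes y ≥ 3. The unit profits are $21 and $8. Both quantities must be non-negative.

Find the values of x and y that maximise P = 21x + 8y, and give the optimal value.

x = 1, y = 3, maximum P = 45

Corner points and P = 21x + 8y:
  (0, 28/9) → P = 224/9
  (0, 3) → P = 24
  (1, 3) → P = 45

At the optimal vertex, x + 9y = 28 and y = 3.
Solving simultaneously gives x = 1, y = 3.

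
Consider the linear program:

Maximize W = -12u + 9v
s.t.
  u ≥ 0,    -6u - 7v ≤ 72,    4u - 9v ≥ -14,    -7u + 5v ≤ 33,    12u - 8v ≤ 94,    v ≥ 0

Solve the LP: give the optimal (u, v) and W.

u = 0, v = 14/9, maximum W = 14

Feasible corners and W = -12u + 9v:
  (0, 14/9) → W = 14
  (0, 0) → W = 0
  (479/38, 136/19) → W = -1650/19
  (47/6, 0) → W = -94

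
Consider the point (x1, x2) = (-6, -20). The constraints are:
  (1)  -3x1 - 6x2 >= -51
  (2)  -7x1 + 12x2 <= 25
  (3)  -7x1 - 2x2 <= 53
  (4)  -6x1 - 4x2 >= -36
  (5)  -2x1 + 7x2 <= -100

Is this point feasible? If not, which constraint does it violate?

Constraint (3): -7x1 - 2x2 = 82, which is not ≤ 53. All other constraints are satisfied.

not feasible — violates (3)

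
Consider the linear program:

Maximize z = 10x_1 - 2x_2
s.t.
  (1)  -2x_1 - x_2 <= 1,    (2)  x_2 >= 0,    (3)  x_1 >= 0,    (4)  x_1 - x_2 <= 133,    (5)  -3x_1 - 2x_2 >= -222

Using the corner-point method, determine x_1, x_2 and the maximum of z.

Feasible corners and z = 10x_1 - 2x_2:
  (0, 0) → z = 0
  (74, 0) → z = 740
  (0, 111) → z = -222

x_1 = 74, x_2 = 0, maximum z = 740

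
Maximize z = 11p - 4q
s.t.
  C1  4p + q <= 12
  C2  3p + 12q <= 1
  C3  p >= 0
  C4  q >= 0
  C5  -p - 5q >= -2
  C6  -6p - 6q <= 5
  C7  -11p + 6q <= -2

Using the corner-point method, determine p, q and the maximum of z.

Vertices and z = 11p - 4q:
  (1/3, 0) → z = 11/3
  (1/5, 1/30) → z = 31/15
  (2/11, 0) → z = 2

At the optimal vertex, 3p + 12q = 1 and q = 0.
Solving simultaneously gives p = 1/3, q = 0.

p = 1/3, q = 0, maximum z = 11/3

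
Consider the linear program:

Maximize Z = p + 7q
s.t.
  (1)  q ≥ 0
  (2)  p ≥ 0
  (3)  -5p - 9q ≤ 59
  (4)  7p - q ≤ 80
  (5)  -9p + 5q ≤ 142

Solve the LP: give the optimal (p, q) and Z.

The optimum lies where 7p - q = 80 and -9p + 5q = 142.
Solving simultaneously gives p = 271/13, q = 857/13.

p = 271/13, q = 857/13, maximum Z = 6270/13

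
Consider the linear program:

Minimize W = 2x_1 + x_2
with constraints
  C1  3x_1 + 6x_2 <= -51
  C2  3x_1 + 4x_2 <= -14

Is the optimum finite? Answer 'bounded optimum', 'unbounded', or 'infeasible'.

unbounded

From the feasible point (20, -37/2), moving in the direction (-6, 3) keeps every constraint satisfied while W decreases without bound.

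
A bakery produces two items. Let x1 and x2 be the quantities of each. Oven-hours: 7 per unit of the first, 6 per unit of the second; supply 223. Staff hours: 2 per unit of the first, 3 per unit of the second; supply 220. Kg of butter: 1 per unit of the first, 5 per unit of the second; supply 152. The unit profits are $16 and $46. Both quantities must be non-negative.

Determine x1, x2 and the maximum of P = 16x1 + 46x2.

x1 = 7, x2 = 29, maximum P = 1446

Vertices and P = 16x1 + 46x2:
  (0, 0) → P = 0
  (0, 152/5) → P = 6992/5
  (223/7, 0) → P = 3568/7
  (7, 29) → P = 1446

At the optimal vertex, 7x1 + 6x2 = 223 and x1 + 5x2 = 152.
Solving simultaneously gives x1 = 7, x2 = 29.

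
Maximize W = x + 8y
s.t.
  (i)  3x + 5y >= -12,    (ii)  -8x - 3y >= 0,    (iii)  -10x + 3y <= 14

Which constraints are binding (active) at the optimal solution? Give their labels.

(ii) and (iii)

Feasible corners and W = x + 8y:
  (36/31, -96/31) → W = -732/31
  (-106/59, -78/59) → W = -730/59
  (-7/9, 56/27) → W = 427/27

The maximum is at (-7/9, 56/27). Substituting into each constraint, equality holds for (ii) and (iii); the remaining constraints have slack.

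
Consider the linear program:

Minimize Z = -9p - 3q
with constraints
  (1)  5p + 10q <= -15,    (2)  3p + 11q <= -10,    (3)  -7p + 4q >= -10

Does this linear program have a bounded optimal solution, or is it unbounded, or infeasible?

bounded optimum

Vertices and Z = -9p - 3q:
  (-13/5, -1/5) → Z = 24
  (4/9, -31/18) → Z = 7/6
The feasible region has finitely many vertices and no improving ray; the minimum is 7/6 at (4/9, -31/18).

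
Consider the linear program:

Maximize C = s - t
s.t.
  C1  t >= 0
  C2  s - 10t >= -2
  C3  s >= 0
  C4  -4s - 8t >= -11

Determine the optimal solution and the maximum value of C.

s = 11/4, t = 0, maximum C = 11/4

Feasible corners and C = s - t:
  (0, 0) → C = 0
  (11/4, 0) → C = 11/4
  (0, 1/5) → C = -1/5
  (47/24, 19/48) → C = 25/16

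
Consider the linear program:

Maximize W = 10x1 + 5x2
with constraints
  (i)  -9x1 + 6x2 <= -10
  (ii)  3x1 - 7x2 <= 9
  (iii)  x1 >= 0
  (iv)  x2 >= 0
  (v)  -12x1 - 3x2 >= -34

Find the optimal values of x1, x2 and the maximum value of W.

Corner points and W = 10x1 + 5x2:
  (10/9, 0) → W = 100/9
  (26/11, 62/33) → W = 1090/33
  (17/6, 0) → W = 85/3

The binding constraints are -9x1 + 6x2 = -10 and -12x1 - 3x2 = -34.
Solving simultaneously gives x1 = 26/11, x2 = 62/33.

x1 = 26/11, x2 = 62/33, maximum W = 1090/33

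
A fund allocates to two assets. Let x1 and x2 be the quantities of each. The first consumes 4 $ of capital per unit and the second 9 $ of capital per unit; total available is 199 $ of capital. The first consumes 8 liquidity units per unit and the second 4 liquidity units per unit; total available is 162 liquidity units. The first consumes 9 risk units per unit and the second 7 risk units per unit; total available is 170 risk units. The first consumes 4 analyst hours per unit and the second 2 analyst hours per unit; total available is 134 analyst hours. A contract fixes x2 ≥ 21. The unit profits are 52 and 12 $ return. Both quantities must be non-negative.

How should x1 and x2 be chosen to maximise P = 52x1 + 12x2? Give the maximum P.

x1 = 5/2, x2 = 21, maximum P = 382

Corner points and P = 52x1 + 12x2:
  (0, 199/9) → P = 796/3
  (0, 21) → P = 252
  (5/2, 21) → P = 382

At the optimal vertex, 4x1 + 9x2 = 199 and x2 = 21.
Solving simultaneously gives x1 = 5/2, x2 = 21.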